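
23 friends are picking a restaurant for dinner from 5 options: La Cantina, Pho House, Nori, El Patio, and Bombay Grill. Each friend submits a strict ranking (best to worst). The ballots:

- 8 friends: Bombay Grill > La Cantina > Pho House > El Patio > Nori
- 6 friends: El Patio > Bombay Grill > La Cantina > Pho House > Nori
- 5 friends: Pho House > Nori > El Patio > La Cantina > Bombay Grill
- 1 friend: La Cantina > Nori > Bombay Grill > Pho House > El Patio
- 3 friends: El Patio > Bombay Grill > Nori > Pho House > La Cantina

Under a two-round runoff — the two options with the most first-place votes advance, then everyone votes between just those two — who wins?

Round 1 first-place votes: La Cantina 1, Pho House 5, Nori 0, El Patio 9, Bombay Grill 8.
El Patio and Bombay Grill advance.
Runoff: El Patio is preferred to Bombay Grill by 14 voters; Bombay Grill by 9.
El Patio wins the runoff.

El Patio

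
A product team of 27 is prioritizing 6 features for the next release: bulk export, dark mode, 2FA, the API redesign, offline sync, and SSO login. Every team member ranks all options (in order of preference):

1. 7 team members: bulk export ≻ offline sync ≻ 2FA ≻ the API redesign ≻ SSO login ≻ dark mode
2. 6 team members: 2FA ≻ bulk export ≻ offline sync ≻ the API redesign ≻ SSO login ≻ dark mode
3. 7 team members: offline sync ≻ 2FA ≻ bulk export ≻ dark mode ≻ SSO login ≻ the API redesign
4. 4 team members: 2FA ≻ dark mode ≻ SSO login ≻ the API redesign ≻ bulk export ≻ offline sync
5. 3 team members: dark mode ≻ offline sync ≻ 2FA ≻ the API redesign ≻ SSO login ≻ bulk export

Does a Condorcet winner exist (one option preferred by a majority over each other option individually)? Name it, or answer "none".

none

Checking pairwise contests:
2FA beats bulk export 20–7.
bulk export beats dark mode 20–7.
offline sync beats 2FA 17–10.
bulk export beats the API redesign 20–7.
bulk export beats offline sync 17–10.
bulk export beats SSO login 20–7.
Every option loses at least one head-to-head, so there is no Condorcet winner.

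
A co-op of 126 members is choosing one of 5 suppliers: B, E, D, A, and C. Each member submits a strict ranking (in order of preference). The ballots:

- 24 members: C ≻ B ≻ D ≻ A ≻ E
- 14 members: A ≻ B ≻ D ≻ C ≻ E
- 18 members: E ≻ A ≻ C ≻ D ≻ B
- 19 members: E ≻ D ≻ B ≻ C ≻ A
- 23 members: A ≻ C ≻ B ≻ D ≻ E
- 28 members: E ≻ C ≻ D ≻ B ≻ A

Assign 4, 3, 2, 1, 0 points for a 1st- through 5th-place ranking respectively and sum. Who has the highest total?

B: 24·3 + 14·3 + 18·0 + 19·2 + 23·2 + 28·1 = 226
E: 24·0 + 14·0 + 18·4 + 19·4 + 23·0 + 28·4 = 260
D: 24·2 + 14·2 + 18·1 + 19·3 + 23·1 + 28·2 = 230
A: 24·1 + 14·4 + 18·3 + 19·0 + 23·4 + 28·0 = 226
C: 24·4 + 14·1 + 18·2 + 19·1 + 23·3 + 28·3 = 318
C has the highest Borda score (318).

C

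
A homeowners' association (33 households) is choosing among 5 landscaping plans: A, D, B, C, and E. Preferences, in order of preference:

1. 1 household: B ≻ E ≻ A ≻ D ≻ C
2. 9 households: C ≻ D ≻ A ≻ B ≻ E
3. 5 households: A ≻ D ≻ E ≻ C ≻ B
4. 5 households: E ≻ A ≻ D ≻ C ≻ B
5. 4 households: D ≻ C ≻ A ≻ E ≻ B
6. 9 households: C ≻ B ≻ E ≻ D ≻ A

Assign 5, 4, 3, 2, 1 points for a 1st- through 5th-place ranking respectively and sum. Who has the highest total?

A: 1·3 + 9·3 + 5·5 + 5·4 + 4·3 + 9·1 = 96
D: 1·2 + 9·4 + 5·4 + 5·3 + 4·5 + 9·2 = 111
B: 1·5 + 9·2 + 5·1 + 5·1 + 4·1 + 9·4 = 73
C: 1·1 + 9·5 + 5·2 + 5·2 + 4·4 + 9·5 = 127
E: 1·4 + 9·1 + 5·3 + 5·5 + 4·2 + 9·3 = 88
C has the highest Borda score (127).

C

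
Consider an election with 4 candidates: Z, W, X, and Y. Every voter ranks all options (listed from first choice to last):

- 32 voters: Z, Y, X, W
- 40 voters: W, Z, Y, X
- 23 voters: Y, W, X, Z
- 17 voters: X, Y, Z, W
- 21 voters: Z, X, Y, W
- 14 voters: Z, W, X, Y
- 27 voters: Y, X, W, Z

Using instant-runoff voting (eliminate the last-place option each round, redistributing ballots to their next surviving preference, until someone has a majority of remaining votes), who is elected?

Z

Round 1: Z 67, W 40, X 17, Y 50. Eliminate X.
Round 2: Z 67, W 40, Y 67. Eliminate W.
Round 3: Z 107, Y 67. Z has a majority.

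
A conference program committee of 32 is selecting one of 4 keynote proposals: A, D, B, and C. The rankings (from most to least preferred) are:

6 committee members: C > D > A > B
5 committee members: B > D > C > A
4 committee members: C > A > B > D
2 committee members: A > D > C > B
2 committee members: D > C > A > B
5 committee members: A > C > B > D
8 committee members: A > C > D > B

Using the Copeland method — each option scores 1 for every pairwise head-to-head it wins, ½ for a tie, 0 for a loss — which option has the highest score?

A: beats D and B; loses to C → score 2.
D: beats B; loses to A and C → score 1.
B: loses to A, D, and C → score 0.
C: beats A, D, and B → score 3.
C has the best pairwise record.

C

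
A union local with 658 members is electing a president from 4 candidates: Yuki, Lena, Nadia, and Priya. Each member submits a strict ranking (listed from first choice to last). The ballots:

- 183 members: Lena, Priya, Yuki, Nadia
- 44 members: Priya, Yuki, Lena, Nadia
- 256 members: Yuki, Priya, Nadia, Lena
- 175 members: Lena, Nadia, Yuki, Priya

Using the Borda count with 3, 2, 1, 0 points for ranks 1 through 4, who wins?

Yuki: 183·1 + 44·2 + 256·3 + 175·1 = 1214
Lena: 183·3 + 44·1 + 256·0 + 175·3 = 1118
Nadia: 183·0 + 44·0 + 256·1 + 175·2 = 606
Priya: 183·2 + 44·3 + 256·2 + 175·0 = 1010
Yuki has the highest Borda score (1214).

Yuki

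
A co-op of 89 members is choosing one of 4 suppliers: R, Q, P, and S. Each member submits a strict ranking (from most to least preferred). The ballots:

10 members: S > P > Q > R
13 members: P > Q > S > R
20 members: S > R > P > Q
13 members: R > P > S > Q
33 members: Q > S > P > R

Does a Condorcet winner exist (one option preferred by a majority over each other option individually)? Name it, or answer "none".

none

Checking pairwise contests:
Q beats R 56–33.
P beats Q 56–33.
S beats P 63–26.
Q beats S 46–43.
Every option loses at least one head-to-head, so there is no Condorcet winner.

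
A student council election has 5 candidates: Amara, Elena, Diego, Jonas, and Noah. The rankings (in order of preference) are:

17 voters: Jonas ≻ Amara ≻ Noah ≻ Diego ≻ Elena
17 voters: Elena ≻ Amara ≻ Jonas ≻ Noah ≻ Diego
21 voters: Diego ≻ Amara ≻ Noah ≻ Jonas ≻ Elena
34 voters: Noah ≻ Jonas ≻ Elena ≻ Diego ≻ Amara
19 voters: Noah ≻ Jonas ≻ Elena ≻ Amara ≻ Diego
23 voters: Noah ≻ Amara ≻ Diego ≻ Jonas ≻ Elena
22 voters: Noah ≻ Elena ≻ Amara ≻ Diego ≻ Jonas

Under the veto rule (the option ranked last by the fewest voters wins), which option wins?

Last-place votes: Amara 34, Elena 61, Diego 36, Jonas 22, Noah 0.
Noah is ranked last by the fewest voters, so Noah wins.

Noah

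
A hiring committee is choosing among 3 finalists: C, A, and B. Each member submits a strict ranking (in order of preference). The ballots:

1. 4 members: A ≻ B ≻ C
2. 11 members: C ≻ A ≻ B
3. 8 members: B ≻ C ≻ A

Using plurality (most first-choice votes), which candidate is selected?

First-place votes: C 11, A 4, B 8.
C has the most first-place votes.

C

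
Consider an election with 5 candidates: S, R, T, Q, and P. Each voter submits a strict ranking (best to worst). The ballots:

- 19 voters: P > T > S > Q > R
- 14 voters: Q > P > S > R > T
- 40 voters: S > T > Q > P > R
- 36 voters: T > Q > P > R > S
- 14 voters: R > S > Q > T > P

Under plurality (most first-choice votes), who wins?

S

First-place votes: S 40, R 14, T 36, Q 14, P 19.
S has the most first-place votes.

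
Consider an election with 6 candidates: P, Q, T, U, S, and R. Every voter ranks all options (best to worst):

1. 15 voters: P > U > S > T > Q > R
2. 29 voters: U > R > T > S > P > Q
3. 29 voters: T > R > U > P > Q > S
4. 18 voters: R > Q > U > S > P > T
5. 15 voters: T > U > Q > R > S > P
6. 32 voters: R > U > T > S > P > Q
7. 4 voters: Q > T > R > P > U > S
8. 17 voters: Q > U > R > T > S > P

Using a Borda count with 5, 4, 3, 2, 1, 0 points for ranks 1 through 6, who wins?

U

P: 15·5 + 29·1 + 29·2 + 18·1 + 15·0 + 32·1 + 4·2 + 17·0 = 220
Q: 15·1 + 29·0 + 29·1 + 18·4 + 15·3 + 32·0 + 4·5 + 17·5 = 266
T: 15·2 + 29·3 + 29·5 + 18·0 + 15·5 + 32·3 + 4·4 + 17·2 = 483
U: 15·4 + 29·5 + 29·3 + 18·3 + 15·4 + 32·4 + 4·1 + 17·4 = 606
S: 15·3 + 29·2 + 29·0 + 18·2 + 15·1 + 32·2 + 4·0 + 17·1 = 235
R: 15·0 + 29·4 + 29·4 + 18·5 + 15·2 + 32·5 + 4·3 + 17·3 = 575
U has the highest Borda score (606).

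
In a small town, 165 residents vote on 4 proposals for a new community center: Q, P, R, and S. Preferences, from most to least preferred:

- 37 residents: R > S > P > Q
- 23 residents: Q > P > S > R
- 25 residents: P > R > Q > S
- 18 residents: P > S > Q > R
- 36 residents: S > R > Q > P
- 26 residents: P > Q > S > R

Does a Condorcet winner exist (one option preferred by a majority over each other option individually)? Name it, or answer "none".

P vs Q: 106–59 for P.
P vs R: 92–73 for P.
P vs S: 92–73 for P.
P beats every other option head-to-head.

P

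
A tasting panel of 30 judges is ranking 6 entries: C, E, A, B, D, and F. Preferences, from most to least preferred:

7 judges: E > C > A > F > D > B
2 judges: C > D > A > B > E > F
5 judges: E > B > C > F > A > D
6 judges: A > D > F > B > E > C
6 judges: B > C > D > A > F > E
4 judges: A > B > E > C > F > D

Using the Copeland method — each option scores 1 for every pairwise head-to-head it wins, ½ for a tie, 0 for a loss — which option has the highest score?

A

C: beats A, D, and F; loses to E and B → score 3.
E: beats C, D, and F; loses to A and B → score 3.
A: beats E, B, D, and F; loses to C → score 4.
B: beats C, E, and F; ties D; loses to A → score 3.5.
D: ties B; loses to C, E, A, and F → score 0.5.
F: beats D; loses to C, E, A, and B → score 1.
A has the best pairwise record.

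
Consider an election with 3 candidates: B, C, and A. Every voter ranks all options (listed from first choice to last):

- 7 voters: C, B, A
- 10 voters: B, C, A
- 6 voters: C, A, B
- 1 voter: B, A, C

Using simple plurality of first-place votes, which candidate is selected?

C

First-place votes: B 11, C 13, A 0.
C has the most first-place votes.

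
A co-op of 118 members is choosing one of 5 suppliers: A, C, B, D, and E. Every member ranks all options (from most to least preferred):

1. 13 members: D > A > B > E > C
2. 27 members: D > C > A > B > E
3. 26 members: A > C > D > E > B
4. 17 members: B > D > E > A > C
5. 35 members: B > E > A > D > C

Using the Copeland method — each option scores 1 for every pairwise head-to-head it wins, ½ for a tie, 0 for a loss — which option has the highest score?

A

A: beats C, B, D, and E → score 4.
C: loses to A, B, D, and E → score 0.
B: beats C and E; loses to A and D → score 2.
D: beats C, B, and E; loses to A → score 3.
E: beats C; loses to A, B, and D → score 1.
A has the best pairwise record.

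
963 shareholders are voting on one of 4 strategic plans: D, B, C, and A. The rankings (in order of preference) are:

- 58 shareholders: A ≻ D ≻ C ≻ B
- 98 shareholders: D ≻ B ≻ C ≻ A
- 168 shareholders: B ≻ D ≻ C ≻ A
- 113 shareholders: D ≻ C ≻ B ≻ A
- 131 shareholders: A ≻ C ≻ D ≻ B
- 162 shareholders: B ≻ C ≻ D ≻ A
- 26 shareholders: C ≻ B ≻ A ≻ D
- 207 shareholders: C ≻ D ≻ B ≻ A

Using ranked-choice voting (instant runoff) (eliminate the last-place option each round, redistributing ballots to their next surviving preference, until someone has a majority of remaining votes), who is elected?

C

Round 1: D 211, B 330, C 233, A 189. Eliminate A.
Round 2: D 269, B 330, C 364. Eliminate D.
Round 3: B 428, C 535. C has a majority.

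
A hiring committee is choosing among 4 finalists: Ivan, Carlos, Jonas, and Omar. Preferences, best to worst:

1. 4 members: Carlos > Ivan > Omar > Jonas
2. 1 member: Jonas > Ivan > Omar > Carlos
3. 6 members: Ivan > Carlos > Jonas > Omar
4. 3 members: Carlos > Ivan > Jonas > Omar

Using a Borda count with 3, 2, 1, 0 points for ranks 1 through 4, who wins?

Ivan

Ivan: 4·2 + 1·2 + 6·3 + 3·2 = 34
Carlos: 4·3 + 1·0 + 6·2 + 3·3 = 33
Jonas: 4·0 + 1·3 + 6·1 + 3·1 = 12
Omar: 4·1 + 1·1 + 6·0 + 3·0 = 5
Ivan has the highest Borda score (34).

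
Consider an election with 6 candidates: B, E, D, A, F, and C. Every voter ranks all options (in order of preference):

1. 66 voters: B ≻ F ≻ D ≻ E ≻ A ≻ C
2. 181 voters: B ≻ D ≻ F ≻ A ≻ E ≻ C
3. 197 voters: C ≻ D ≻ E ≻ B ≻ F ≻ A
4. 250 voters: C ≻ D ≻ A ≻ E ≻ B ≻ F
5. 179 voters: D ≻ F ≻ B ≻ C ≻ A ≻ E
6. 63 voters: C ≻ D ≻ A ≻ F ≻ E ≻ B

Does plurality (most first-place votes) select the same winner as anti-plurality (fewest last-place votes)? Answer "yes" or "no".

no

Plurality — first-place votes: B 247, E 0, D 179, A 0, F 0, C 510. Winner: C.
Anti-plurality — last-place votes: B 63, E 179, D 0, A 197, F 250, C 247. Winner: D.
The two methods disagree.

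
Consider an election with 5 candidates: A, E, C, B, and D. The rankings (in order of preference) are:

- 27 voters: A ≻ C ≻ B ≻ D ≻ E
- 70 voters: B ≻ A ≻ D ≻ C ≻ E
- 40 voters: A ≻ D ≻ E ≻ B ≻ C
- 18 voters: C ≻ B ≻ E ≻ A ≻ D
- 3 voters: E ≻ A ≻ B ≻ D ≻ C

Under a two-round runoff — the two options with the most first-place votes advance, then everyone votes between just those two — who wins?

B

Round 1 first-place votes: A 67, E 3, C 18, B 70, D 0.
B and A advance.
Runoff: B is preferred to A by 88 voters; A by 70.
B wins the runoff.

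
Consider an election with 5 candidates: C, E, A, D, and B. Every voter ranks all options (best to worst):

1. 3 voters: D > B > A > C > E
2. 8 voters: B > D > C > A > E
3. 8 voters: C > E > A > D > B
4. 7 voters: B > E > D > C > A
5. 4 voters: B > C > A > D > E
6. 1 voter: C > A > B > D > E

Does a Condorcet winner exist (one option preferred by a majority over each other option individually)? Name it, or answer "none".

B vs C: 22–9 for B.
B vs E: 23–8 for B.
B vs A: 22–9 for B.
B vs D: 20–11 for B.
B beats every other option head-to-head.

B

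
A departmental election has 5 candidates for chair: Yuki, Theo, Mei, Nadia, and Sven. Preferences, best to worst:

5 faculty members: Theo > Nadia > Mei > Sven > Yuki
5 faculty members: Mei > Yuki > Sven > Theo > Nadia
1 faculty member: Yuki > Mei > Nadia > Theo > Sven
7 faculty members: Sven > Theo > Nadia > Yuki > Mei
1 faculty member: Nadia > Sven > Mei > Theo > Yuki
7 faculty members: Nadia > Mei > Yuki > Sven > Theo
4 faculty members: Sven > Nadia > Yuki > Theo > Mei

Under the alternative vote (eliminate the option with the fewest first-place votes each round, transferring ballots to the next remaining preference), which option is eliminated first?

Round 1: Yuki 1, Theo 5, Mei 5, Nadia 8, Sven 11. Eliminate Yuki.

Yuki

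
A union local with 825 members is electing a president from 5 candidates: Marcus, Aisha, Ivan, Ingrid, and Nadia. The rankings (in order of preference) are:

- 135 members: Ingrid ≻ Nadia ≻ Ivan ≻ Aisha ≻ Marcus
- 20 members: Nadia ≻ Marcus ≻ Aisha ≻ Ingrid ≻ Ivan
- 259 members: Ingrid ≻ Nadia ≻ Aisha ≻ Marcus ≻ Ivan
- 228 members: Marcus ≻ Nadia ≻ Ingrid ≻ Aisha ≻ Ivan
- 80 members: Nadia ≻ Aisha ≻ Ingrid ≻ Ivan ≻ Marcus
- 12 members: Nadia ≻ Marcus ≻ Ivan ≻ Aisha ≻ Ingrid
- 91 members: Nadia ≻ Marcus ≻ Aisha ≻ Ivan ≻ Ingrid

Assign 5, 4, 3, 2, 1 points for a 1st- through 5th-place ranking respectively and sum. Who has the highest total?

Nadia

Marcus: 135·1 + 20·4 + 259·2 + 228·5 + 80·1 + 12·4 + 91·4 = 2365
Aisha: 135·2 + 20·3 + 259·3 + 228·2 + 80·4 + 12·2 + 91·3 = 2180
Ivan: 135·3 + 20·1 + 259·1 + 228·1 + 80·2 + 12·3 + 91·2 = 1290
Ingrid: 135·5 + 20·2 + 259·5 + 228·3 + 80·3 + 12·1 + 91·1 = 3037
Nadia: 135·4 + 20·5 + 259·4 + 228·4 + 80·5 + 12·5 + 91·5 = 3503
Nadia has the highest Borda score (3503).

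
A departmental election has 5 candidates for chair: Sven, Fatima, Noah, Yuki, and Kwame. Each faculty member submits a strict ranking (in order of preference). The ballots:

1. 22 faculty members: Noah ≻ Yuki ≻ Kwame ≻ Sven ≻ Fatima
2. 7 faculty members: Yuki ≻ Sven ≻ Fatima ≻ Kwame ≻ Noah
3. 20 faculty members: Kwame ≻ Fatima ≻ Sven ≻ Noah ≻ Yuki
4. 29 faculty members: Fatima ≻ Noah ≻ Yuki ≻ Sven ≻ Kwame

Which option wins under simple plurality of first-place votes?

First-place votes: Sven 0, Fatima 29, Noah 22, Yuki 7, Kwame 20.
Fatima has the most first-place votes.

Fatima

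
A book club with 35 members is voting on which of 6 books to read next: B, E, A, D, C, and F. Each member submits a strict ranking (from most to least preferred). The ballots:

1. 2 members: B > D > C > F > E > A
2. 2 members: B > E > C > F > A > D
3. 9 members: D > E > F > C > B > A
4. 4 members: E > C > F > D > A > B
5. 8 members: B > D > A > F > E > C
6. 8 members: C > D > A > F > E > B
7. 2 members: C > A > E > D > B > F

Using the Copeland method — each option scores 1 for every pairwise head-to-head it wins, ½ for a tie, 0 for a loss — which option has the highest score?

D

B: beats A; loses to E, D, C, and F → score 1.
E: beats B and C; loses to A, D, and F → score 2.
A: beats E and F; loses to B, D, and C → score 2.
D: beats B, E, A, C, and F → score 5.
C: beats B, A, and F; loses to E and D → score 3.
F: beats B and E; loses to A, D, and C → score 2.
D has the best pairwise record.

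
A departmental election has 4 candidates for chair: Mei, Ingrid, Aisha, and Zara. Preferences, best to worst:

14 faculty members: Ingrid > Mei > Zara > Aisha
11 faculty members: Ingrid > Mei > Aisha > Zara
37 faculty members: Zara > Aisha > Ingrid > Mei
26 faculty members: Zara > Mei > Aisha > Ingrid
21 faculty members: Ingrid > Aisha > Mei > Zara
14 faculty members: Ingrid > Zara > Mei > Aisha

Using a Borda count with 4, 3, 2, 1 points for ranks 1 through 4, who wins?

Mei: 14·3 + 11·3 + 37·1 + 26·3 + 21·2 + 14·2 = 260
Ingrid: 14·4 + 11·4 + 37·2 + 26·1 + 21·4 + 14·4 = 340
Aisha: 14·1 + 11·2 + 37·3 + 26·2 + 21·3 + 14·1 = 276
Zara: 14·2 + 11·1 + 37·4 + 26·4 + 21·1 + 14·3 = 354
Zara has the highest Borda score (354).

Zara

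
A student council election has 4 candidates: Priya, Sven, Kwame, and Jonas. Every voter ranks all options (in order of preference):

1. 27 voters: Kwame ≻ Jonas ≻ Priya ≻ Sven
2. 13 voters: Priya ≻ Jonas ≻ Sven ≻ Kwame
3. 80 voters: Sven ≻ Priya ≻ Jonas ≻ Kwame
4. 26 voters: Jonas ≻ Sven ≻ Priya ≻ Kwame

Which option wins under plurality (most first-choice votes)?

Sven

First-place votes: Priya 13, Sven 80, Kwame 27, Jonas 26.
Sven has the most first-place votes.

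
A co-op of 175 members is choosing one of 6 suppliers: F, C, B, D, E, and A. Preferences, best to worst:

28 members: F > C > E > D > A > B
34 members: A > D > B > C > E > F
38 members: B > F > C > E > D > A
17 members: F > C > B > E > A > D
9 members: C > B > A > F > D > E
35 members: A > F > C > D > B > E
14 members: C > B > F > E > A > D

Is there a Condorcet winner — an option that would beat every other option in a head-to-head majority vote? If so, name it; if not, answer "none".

Checking pairwise contests:
B beats F 95–80.
F beats C 118–57.
C beats B 103–72.
F beats D 141–34.
F beats E 141–34.
F beats A 97–78.
Every option loses at least one head-to-head, so there is no Condorcet winner.

none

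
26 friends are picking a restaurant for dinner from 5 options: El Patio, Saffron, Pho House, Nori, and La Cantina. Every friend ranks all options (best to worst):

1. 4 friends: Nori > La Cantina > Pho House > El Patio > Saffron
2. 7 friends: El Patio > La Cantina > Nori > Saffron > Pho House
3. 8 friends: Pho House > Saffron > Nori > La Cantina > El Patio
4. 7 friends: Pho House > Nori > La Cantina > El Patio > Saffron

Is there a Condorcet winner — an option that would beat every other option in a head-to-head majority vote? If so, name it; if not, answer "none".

Pho House

Pho House vs El Patio: 19–7 for Pho House.
Pho House vs Saffron: 19–7 for Pho House.
Pho House vs Nori: 15–11 for Pho House.
Pho House vs La Cantina: 15–11 for Pho House.
Pho House beats every other option head-to-head.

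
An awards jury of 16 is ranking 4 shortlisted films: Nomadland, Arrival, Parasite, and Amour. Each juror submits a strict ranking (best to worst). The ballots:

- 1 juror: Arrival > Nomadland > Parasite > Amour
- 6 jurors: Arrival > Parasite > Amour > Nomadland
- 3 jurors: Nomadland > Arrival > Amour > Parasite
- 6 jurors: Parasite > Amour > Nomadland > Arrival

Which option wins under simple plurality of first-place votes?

First-place votes: Nomadland 3, Arrival 7, Parasite 6, Amour 0.
Arrival has the most first-place votes.

Arrival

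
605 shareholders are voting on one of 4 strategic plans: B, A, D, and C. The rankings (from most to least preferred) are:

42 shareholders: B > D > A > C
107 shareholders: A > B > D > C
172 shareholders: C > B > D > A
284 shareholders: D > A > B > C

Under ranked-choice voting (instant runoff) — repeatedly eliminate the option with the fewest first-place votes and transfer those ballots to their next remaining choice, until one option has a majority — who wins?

D

Round 1: B 42, A 107, D 284, C 172. Eliminate B.
Round 2: A 107, D 326, C 172. D has a majority.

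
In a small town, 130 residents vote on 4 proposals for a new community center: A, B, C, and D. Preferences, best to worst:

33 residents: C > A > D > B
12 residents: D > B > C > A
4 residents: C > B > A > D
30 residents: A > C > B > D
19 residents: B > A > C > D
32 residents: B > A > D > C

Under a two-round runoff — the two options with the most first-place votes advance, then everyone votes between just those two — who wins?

Round 1 first-place votes: A 30, B 51, C 37, D 12.
B and C advance.
Runoff: B is preferred to C by 63 voters; C by 67.
C wins the runoff.

C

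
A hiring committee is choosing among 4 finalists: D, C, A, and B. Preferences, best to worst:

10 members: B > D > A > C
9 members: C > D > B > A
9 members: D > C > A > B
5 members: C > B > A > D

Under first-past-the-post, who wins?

C

First-place votes: D 9, C 14, A 0, B 10.
C has the most first-place votes.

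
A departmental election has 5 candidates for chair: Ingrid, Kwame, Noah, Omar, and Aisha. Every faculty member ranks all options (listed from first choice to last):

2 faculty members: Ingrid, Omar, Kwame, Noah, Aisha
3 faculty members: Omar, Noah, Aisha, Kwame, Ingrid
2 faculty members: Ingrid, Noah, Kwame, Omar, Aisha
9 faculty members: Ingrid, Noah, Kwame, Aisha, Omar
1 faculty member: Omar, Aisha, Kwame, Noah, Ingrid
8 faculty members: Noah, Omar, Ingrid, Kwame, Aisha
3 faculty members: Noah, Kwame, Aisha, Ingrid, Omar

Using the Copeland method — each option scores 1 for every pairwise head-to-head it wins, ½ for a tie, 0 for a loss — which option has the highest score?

Noah

Ingrid: beats Kwame, Omar, and Aisha; loses to Noah → score 3.
Kwame: beats Aisha; ties Omar; loses to Ingrid and Noah → score 1.5.
Noah: beats Ingrid, Kwame, Omar, and Aisha → score 4.
Omar: beats Aisha; ties Kwame; loses to Ingrid and Noah → score 1.5.
Aisha: loses to Ingrid, Kwame, Noah, and Omar → score 0.
Noah has the best pairwise record.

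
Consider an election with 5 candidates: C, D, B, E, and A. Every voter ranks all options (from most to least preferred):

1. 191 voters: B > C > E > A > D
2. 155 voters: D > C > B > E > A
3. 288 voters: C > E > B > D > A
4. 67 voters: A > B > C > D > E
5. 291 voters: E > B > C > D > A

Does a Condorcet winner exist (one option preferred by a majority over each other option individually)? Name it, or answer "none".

none

Checking pairwise contests:
B beats C 549–443.
C beats D 837–155.
E beats B 579–413.
C beats E 701–291.
C beats A 925–67.
Every option loses at least one head-to-head, so there is no Condorcet winner.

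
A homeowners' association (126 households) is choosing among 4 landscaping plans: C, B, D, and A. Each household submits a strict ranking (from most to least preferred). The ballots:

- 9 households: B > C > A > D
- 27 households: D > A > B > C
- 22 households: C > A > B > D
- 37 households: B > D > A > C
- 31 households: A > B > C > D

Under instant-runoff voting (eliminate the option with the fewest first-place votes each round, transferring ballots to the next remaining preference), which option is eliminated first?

C

Round 1: C 22, B 46, D 27, A 31. Eliminate C.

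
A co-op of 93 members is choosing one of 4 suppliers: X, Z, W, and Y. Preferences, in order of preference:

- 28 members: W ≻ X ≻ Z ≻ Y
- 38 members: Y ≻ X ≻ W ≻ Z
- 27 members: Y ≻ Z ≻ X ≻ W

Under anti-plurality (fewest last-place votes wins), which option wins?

Last-place votes: X 0, Z 38, W 27, Y 28.
X is ranked last by the fewest voters, so X wins.

X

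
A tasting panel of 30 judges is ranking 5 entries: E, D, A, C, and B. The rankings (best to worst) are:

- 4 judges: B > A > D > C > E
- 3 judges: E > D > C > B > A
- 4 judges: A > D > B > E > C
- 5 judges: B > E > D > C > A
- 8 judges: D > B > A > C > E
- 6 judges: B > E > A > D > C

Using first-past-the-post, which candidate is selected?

First-place votes: E 3, D 8, A 4, C 0, B 15.
B has the most first-place votes.

B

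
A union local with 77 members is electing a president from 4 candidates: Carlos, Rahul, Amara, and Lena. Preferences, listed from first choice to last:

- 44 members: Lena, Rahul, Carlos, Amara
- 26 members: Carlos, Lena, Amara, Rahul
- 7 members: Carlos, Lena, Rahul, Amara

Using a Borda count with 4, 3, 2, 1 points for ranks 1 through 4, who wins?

Lena

Carlos: 44·2 + 26·4 + 7·4 = 220
Rahul: 44·3 + 26·1 + 7·2 = 172
Amara: 44·1 + 26·2 + 7·1 = 103
Lena: 44·4 + 26·3 + 7·3 = 275
Lena has the highest Borda score (275).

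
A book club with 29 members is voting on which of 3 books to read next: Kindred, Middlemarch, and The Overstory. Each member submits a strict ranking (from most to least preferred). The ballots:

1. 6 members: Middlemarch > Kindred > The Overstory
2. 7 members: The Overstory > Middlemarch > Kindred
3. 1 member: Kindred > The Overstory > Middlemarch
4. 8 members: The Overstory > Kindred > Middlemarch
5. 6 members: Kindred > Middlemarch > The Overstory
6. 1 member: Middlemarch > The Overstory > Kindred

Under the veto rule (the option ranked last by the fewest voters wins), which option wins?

Kindred

Last-place votes: Kindred 8, Middlemarch 9, The Overstory 12.
Kindred is ranked last by the fewest voters, so Kindred wins.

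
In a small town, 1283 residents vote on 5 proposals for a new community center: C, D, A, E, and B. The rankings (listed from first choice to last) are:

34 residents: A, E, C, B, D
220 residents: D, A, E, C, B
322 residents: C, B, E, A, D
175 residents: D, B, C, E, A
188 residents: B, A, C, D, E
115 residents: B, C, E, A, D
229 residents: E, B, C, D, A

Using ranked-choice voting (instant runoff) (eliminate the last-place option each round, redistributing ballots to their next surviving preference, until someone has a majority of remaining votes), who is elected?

Round 1: C 322, D 395, A 34, E 229, B 303. Eliminate A.
Round 2: C 322, D 395, E 263, B 303. Eliminate E.
Round 3: C 356, D 395, B 532. Eliminate C.
Round 4: D 395, B 888. B has a majority.

B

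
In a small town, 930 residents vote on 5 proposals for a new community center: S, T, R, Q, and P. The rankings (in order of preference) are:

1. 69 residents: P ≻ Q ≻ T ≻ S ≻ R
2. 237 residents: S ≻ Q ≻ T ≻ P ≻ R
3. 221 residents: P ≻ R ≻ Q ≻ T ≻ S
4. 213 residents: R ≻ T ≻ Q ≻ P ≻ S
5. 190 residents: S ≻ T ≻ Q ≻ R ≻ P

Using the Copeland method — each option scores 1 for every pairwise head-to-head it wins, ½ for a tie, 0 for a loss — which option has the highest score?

Q

S: beats R; loses to T, Q, and P → score 1.
T: beats S, R, and P; loses to Q → score 3.
R: loses to S, T, Q, and P → score 0.
Q: beats S, T, R, and P → score 4.
P: beats S and R; loses to T and Q → score 2.
Q has the best pairwise record.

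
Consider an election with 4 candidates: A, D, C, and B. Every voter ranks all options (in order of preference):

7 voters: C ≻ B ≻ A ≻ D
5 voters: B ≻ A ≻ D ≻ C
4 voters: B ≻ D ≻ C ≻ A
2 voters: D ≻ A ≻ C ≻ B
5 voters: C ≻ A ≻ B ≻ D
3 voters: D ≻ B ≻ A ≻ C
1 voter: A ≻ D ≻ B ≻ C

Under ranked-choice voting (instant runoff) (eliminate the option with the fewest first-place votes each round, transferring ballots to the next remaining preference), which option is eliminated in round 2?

Round 1: A 1, D 5, C 12, B 9. Eliminate A.
Round 2: D 6, C 12, B 9. Eliminate D.

D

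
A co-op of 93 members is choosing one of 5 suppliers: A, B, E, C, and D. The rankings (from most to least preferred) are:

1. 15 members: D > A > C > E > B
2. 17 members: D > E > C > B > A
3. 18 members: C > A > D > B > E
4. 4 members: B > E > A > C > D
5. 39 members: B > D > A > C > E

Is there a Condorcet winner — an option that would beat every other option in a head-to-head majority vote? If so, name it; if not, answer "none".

D vs A: 71–22 for D.
D vs B: 50–43 for D.
D vs E: 89–4 for D.
D vs C: 71–22 for D.
D beats every other option head-to-head.

D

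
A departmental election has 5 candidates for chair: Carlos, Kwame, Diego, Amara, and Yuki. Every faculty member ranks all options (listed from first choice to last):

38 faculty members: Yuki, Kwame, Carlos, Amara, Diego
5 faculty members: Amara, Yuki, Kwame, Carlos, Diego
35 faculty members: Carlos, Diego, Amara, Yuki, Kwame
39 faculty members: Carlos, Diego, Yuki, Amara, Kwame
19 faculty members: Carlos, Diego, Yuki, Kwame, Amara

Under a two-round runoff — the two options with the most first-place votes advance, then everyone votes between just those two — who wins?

Round 1 first-place votes: Carlos 93, Kwame 0, Diego 0, Amara 5, Yuki 38.
Carlos and Yuki advance.
Runoff: Carlos is preferred to Yuki by 93 voters; Yuki by 43.
Carlos wins the runoff.

Carlos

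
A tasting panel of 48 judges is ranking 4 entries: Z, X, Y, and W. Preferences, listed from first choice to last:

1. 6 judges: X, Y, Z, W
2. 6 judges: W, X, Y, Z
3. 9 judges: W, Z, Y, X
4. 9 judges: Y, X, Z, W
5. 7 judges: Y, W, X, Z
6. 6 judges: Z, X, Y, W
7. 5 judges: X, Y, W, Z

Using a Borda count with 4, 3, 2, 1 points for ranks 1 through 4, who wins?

Z: 6·2 + 6·1 + 9·3 + 9·2 + 7·1 + 6·4 + 5·1 = 99
X: 6·4 + 6·3 + 9·1 + 9·3 + 7·2 + 6·3 + 5·4 = 130
Y: 6·3 + 6·2 + 9·2 + 9·4 + 7·4 + 6·2 + 5·3 = 139
W: 6·1 + 6·4 + 9·4 + 9·1 + 7·3 + 6·1 + 5·2 = 112
Y has the highest Borda score (139).

Y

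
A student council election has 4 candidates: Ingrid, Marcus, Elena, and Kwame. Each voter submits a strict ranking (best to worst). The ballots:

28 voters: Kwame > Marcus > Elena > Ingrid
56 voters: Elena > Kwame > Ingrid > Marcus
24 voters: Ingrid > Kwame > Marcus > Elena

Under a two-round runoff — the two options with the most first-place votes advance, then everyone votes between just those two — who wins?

Elena

Round 1 first-place votes: Ingrid 24, Marcus 0, Elena 56, Kwame 28.
Elena and Kwame advance.
Runoff: Elena is preferred to Kwame by 56 voters; Kwame by 52.
Elena wins the runoff.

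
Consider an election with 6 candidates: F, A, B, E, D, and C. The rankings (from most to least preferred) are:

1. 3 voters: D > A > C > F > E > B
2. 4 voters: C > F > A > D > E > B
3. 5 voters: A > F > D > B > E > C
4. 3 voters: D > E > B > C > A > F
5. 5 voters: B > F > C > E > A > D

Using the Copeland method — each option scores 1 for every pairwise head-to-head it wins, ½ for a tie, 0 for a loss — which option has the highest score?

F: beats B, E, and D; ties C; loses to A → score 3.5.
A: beats F, B, E, and D; loses to C → score 4.
B: beats C; ties E; loses to F, A, and D → score 1.5.
E: ties B; loses to F, A, D, and C → score 0.5.
D: beats B, E, and C; loses to F and A → score 3.
C: beats A and E; ties F; loses to B and D → score 2.5.
A has the best pairwise record.

A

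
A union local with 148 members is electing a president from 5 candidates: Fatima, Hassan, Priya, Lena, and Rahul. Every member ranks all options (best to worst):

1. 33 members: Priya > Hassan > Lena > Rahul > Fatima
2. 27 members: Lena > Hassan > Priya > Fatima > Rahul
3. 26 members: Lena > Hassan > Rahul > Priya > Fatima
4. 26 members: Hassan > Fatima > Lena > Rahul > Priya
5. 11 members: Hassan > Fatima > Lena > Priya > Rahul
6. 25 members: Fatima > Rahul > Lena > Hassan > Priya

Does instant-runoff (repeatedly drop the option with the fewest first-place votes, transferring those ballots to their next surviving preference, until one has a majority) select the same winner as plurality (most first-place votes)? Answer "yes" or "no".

yes

Instant-runoff — R1 Fatima 25, Hassan 37, Priya 33, Lena 53, Rahul 0 (Rahul out); R2 Fatima 25, Hassan 37, Priya 33, Lena 53 (Fatima out); R3 Hassan 37, Priya 33, Lena 78 (Lena winner). Winner: Lena.
Plurality — first-place votes: Fatima 25, Hassan 37, Priya 33, Lena 53, Rahul 0. Winner: Lena.
The two methods agree.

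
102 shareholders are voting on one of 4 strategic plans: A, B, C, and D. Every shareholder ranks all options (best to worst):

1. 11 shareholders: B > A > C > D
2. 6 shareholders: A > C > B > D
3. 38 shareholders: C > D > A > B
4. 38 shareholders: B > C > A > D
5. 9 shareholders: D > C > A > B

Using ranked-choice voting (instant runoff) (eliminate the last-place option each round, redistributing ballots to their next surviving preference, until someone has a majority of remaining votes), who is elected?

Round 1: A 6, B 49, C 38, D 9. Eliminate A.
Round 2: B 49, C 44, D 9. Eliminate D.
Round 3: B 49, C 53. C has a majority.

C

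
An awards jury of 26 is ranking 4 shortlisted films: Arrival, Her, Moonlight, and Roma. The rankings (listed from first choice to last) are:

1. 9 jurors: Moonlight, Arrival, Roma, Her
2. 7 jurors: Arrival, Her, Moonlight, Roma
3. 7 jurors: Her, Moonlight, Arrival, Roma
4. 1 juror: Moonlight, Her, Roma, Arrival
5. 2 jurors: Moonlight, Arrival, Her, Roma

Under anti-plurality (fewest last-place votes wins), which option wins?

Last-place votes: Arrival 1, Her 9, Moonlight 0, Roma 16.
Moonlight is ranked last by the fewest voters, so Moonlight wins.

Moonlight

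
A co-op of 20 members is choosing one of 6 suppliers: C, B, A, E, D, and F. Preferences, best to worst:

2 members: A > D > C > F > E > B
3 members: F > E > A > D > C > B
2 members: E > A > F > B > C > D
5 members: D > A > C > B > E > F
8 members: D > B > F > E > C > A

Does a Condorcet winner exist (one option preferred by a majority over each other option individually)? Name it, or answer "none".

D

D vs C: 18–2 for D.
D vs B: 18–2 for D.
D vs A: 13–7 for D.
D vs E: 15–5 for D.
D vs F: 15–5 for D.
D beats every other option head-to-head.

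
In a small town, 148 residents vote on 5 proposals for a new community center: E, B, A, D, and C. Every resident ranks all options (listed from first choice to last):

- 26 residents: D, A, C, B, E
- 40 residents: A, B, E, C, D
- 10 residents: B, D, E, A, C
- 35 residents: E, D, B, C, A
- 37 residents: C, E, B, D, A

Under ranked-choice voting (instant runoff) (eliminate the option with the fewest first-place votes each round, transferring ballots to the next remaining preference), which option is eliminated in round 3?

Round 1: E 35, B 10, A 40, D 26, C 37. Eliminate B.
Round 2: E 35, A 40, D 36, C 37. Eliminate E.
Round 3: A 40, D 71, C 37. Eliminate C.

C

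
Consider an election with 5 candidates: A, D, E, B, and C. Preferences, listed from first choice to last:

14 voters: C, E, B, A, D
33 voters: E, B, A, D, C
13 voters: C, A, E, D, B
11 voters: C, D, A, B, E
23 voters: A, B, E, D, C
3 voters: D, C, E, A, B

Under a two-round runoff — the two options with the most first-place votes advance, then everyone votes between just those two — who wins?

E

Round 1 first-place votes: A 23, D 3, E 33, B 0, C 38.
C and E advance.
Runoff: C is preferred to E by 41 voters; E by 56.
E wins the runoff.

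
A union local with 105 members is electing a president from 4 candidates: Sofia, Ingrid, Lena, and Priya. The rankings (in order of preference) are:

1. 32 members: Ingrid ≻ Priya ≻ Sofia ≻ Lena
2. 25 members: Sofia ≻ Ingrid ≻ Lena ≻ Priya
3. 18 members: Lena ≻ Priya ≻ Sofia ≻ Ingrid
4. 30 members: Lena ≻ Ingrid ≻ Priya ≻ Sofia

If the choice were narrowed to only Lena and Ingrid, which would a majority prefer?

Voters preferring Lena to Ingrid: 48; preferring Ingrid to Lena: 57.
Ingrid wins the head-to-head.

Ingrid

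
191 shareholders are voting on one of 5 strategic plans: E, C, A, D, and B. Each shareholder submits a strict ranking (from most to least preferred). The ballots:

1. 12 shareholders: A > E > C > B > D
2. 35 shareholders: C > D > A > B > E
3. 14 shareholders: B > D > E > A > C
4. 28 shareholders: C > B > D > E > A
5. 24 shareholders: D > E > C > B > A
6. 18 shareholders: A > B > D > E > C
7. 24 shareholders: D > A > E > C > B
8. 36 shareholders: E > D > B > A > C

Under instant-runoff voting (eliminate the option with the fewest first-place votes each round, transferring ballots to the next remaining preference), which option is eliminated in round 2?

A

Round 1: E 36, C 63, A 30, D 48, B 14. Eliminate B.
Round 2: E 36, C 63, A 30, D 62. Eliminate A.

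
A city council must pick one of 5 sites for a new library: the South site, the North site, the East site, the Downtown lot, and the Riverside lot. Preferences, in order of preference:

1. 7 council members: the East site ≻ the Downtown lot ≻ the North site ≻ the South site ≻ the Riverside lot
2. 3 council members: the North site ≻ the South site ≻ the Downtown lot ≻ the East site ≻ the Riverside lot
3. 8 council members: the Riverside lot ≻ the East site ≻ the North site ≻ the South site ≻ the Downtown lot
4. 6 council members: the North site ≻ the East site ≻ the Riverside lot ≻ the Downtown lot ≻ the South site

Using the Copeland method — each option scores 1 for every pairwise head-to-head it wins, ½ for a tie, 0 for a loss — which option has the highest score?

the East site

the South site: loses to the North site, the East site, the Downtown lot, and the Riverside lot → score 0.
the North site: beats the South site, the Downtown lot, and the Riverside lot; loses to the East site → score 3.
the East site: beats the South site, the North site, the Downtown lot, and the Riverside lot → score 4.
the Downtown lot: beats the South site; loses to the North site, the East site, and the Riverside lot → score 1.
the Riverside lot: beats the South site and the Downtown lot; loses to the North site and the East site → score 2.
the East site has the best pairwise record.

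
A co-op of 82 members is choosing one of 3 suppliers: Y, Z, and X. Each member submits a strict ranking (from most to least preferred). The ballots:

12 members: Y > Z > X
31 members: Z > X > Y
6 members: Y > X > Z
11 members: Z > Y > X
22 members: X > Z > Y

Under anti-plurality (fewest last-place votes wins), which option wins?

Last-place votes: Y 53, Z 6, X 23.
Z is ranked last by the fewest voters, so Z wins.

Z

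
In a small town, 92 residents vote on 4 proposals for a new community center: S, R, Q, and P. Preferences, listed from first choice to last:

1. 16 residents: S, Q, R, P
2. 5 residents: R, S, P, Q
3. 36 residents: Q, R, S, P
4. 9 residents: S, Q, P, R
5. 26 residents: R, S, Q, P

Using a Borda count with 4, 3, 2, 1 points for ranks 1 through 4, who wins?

Q

S: 16·4 + 5·3 + 36·2 + 9·4 + 26·3 = 265
R: 16·2 + 5·4 + 36·3 + 9·1 + 26·4 = 273
Q: 16·3 + 5·1 + 36·4 + 9·3 + 26·2 = 276
P: 16·1 + 5·2 + 36·1 + 9·2 + 26·1 = 106
Q has the highest Borda score (276).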